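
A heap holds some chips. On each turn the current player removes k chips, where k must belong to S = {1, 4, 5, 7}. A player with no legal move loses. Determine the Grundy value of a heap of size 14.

G(0) = 0
G(1) = mex{0} = 1
G(2) = mex{1} = 0
G(3) = mex{0} = 1
G(4) = mex{1,0} = 2
G(5) = mex{2,1,0} = 3
G(6) = mex{3,0,1} = 2
G(7) = mex{2,1,0,0} = 3
G(8) = mex{3,2,1,1} = 0
G(9) = mex{0,3,2,0} = 1
G(10) = mex{1,2,3,1} = 0
G(11) = mex{0,3,2,2} = 1
G(12) = mex{1,0,3,3} = 2
G(13) = mex{2,1,0,2} = 3
G(14) = mex{3,0,1,3} = 2

2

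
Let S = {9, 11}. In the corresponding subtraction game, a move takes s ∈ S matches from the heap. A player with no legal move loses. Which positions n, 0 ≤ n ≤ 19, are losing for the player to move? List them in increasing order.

0, 1, 2, 3, 4, 5, 6, 7, 8

G(0) = 0
G(1) = mex{} = 0
G(2) = mex{} = 0
G(3) = mex{} = 0
G(4) = mex{} = 0
G(5) = mex{} = 0
G(6) = mex{} = 0
G(7) = mex{} = 0
G(8) = mex{} = 0
G(9) = mex{0} = 1
G(10) = mex{0} = 1
G(11) = mex{0,0} = 1
G(12) = mex{0,0} = 1
G(13) = mex{0,0} = 1
G(14) = mex{0,0} = 1
G(15) = mex{0,0} = 1
G(16) = mex{0,0} = 1
G(17) = mex{0,0} = 1
G(18) = mex{1,0} = 2
G(19) = mex{1,0} = 2
P-positions are exactly the n with G(n) = 0.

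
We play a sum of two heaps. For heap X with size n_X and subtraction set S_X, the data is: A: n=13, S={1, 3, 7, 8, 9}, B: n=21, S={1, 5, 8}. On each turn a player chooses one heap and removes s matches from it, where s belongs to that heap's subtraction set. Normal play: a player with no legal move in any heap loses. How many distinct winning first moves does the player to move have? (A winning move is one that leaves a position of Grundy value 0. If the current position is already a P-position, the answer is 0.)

2

Heap A, S = {1, 3, 7, 8, 9}:
n :  0  1  2  3  4  5  6  7  8  9 10 11 12 13
G :  0  1  0  1  0  1  0  1  2  3  2  3  2  3
G_A(13) = 3.
Heap B, S = {1, 5, 8}:
n :  0  1  2  3  4  5  6  7  8  9 10 11 12 13 14 15 16 17 18 19 20 21
G :  0  1  0  1  0  1  0  1  2  3  2  3  2  0  1  0  1  0  1  0  1  2
G_B(21) = 2.
Combined Grundy value = 3 ⊕ 2 = 1.
A winning move leaves total XOR = 0, i.e. changes one component's Grundy value g to g ⊕ X where X is the current total.
Heap A: need g' = 3⊕1 = 2. Options: 13−1→G=2, 13−3→G=2, 13−7→G=0, 13−8→G=1, 13−9→G=0. Hits: 2.
Heap B: need g' = 2⊕1 = 3. Options: 21−1→G=1, 21−5→G=1, 21−8→G=0. Hits: 0.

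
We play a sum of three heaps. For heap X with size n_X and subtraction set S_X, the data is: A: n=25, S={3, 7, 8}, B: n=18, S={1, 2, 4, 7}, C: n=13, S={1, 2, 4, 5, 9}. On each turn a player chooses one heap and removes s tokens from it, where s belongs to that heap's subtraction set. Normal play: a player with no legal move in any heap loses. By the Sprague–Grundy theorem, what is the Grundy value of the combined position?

Heap A, S = {3, 7, 8}:
n :  0  1  2  3  4  5  6  7  8  9 10 11 12 13 14 15 16 17 18 19 20 21 22 23 24 25
G :  0  0  0  1  1  1  0  2  2  1  3  0  0  2  1  1  0  0  2  1  1  0  0  2  1  1
G_A(25) = 1.
Heap B, S = {1, 2, 4, 7}:
G(0) = 0
G(1) = mex{0} = 1
G(2) = mex{1,0} = 2
G(3) = mex{2,1} = 0
G(4) = mex{0,2,0} = 1
G(5) = mex{1,0,1} = 2
G(6) = mex{2,1,2} = 0
G(7) = mex{0,2,0,0} = 1
G(8) = mex{1,0,1,1} = 2
G(9) = mex{2,1,2,2} = 0
G(10) = mex{0,2,0,0} = 1
G(11) = mex{1,0,1,1} = 2
G(12) = mex{2,1,2,2} = 0
G(13) = mex{0,2,0,0} = 1
G(14) = mex{1,0,1,1} = 2
G(15) = mex{2,1,2,2} = 0
G(16) = mex{0,2,0,0} = 1
G(17) = mex{1,0,1,1} = 2
G(18) = mex{2,1,2,2} = 0
G_B(18) = 0.
Heap C, S = {1, 2, 4, 5, 9}:
G(0) = 0
G(1) = mex{0} = 1
G(2) = mex{1,0} = 2
G(3) = mex{2,1} = 0
G(4) = mex{0,2,0} = 1
G(5) = mex{1,0,1,0} = 2
G(6) = mex{2,1,2,1} = 0
G(7) = mex{0,2,0,2} = 1
G(8) = mex{1,0,1,0} = 2
G(9) = mex{2,1,2,1,0} = 3
G(10) = mex{3,2,0,2,1} = 4
G(11) = mex{4,3,1,0,2} = 5
G(12) = mex{5,4,2,1,0} = 3
G(13) = mex{3,5,3,2,1} = 0
G_C(13) = 0.
Combined Grundy value = 1 ⊕ 0 ⊕ 0 = 1.

1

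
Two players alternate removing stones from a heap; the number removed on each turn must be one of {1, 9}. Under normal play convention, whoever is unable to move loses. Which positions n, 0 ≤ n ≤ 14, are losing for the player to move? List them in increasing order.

0, 2, 4, 6, 8, 10, 12, 14

G(0) = 0
G(1) = mex{0} = 1
G(2) = mex{1} = 0
G(3) = mex{0} = 1
G(4) = mex{1} = 0
G(5) = mex{0} = 1
G(6) = mex{1} = 0
G(7) = mex{0} = 1
G(8) = mex{1} = 0
G(9) = mex{0,0} = 1
G(10) = mex{1,1} = 0
G(11) = mex{0,0} = 1
G(12) = mex{1,1} = 0
G(13) = mex{0,0} = 1
G(14) = mex{1,1} = 0
P-positions are exactly the n with G(n) = 0.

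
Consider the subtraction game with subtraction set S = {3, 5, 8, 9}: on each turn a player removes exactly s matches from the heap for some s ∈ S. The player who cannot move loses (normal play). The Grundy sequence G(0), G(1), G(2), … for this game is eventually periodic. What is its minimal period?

n :  0  1  2  3  4  5  6  7  8  9 10 11 12 13 14 15 16 17 18 19 20 21 22 23 24 25
G :  0  0  0  1  1  1  2  2  2  3  3  3  0  0  0  1  1  1  2  2  2  3  3  3  0  0
G(n+12) = G(n) holds for n = 0,…,8 (a full window of length max(S) = 9), so the sequence is purely periodic with period 12.

12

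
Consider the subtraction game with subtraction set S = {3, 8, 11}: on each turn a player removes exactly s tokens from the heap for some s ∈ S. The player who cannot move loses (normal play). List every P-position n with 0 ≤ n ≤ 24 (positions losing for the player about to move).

n :  0  1  2  3  4  5  6  7  8  9 10 11 12 13 14 15 16 17 18 19 20 21 22 23 24
G :  0  0  0  1  1  1  0  0  2  1  1  3  2  2  2  3  0  3  2  1  0  0  0  1  1
P-positions are exactly the n with G(n) = 0.

0, 1, 2, 6, 7, 16, 20, 21, 22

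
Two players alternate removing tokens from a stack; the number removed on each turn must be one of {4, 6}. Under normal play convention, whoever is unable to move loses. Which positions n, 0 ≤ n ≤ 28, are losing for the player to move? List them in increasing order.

G(0) = 0
G(1) = mex{} = 0
G(2) = mex{} = 0
G(3) = mex{} = 0
G(4) = mex{0} = 1
G(5) = mex{0} = 1
G(6) = mex{0,0} = 1
G(7) = mex{0,0} = 1
G(8) = mex{1,0} = 2
G(9) = mex{1,0} = 2
G(10) = mex{1,1} = 0
G(11) = mex{1,1} = 0
G(12) = mex{2,1} = 0
G(13) = mex{2,1} = 0
G(14) = mex{0,2} = 1
G(15) = mex{0,2} = 1
G(16) = mex{0,0} = 1
G(17) = mex{0,0} = 1
G(18) = mex{1,0} = 2
G(19) = mex{1,0} = 2
G(20) = mex{1,1} = 0
G(21) = mex{1,1} = 0
G(22) = mex{2,1} = 0
G(23) = mex{2,1} = 0
G(24) = mex{0,2} = 1
G(25) = mex{0,2} = 1
G(26) = mex{0,0} = 1
G(27) = mex{0,0} = 1
G(28) = mex{1,0} = 2
P-positions are exactly the n with G(n) = 0.

0, 1, 2, 3, 10, 11, 12, 13, 20, 21, 22, 23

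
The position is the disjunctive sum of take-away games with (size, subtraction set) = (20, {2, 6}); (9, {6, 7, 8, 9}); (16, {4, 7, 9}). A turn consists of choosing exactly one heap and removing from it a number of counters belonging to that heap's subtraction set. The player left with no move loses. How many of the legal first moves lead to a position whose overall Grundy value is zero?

Heap A, S = {2, 6}:
G(0) = 0
G(1) = mex{} = 0
G(2) = mex{0} = 1
G(3) = mex{0} = 1
G(4) = mex{1} = 0
G(5) = mex{1} = 0
G(6) = mex{0,0} = 1
G(7) = mex{0,0} = 1
G(8) = mex{1,1} = 0
G(9) = mex{1,1} = 0
G(10) = mex{0,0} = 1
G(11) = mex{0,0} = 1
G(12) = mex{1,1} = 0
G(13) = mex{1,1} = 0
G(14) = mex{0,0} = 1
G(15) = mex{0,0} = 1
G(16) = mex{1,1} = 0
G(17) = mex{1,1} = 0
G(18) = mex{0,0} = 1
G(19) = mex{0,0} = 1
G(20) = mex{1,1} = 0
G_A(20) = 0.
Heap B, S = {6, 7, 8, 9}:
n : 0 1 2 3 4 5 6 7 8 9
G : 0 0 0 0 0 0 1 1 1 1
G_B(9) = 1.
Heap C, S = {4, 7, 9}:
G(0) = 0
G(1) = mex{} = 0
G(2) = mex{} = 0
G(3) = mex{} = 0
G(4) = mex{0} = 1
G(5) = mex{0} = 1
G(6) = mex{0} = 1
G(7) = mex{0,0} = 1
G(8) = mex{1,0} = 2
G(9) = mex{1,0,0} = 2
G(10) = mex{1,0,0} = 2
G(11) = mex{1,1,0} = 2
G(12) = mex{2,1,0} = 3
G(13) = mex{2,1,1} = 0
G(14) = mex{2,1,1} = 0
G(15) = mex{2,2,1} = 0
G(16) = mex{3,2,1} = 0
G_C(16) = 0.
Combined Grundy value = 0 ⊕ 1 ⊕ 0 = 1.
A winning move leaves total XOR = 0, i.e. changes one component's Grundy value g to g ⊕ X where X is the current total.
Heap A: need g' = 0⊕1 = 1. Options: 20−2→G=1, 20−6→G=1. Hits: 2.
Heap B: need g' = 1⊕1 = 0. Options: 9−6→G=0, 9−7→G=0, 9−8→G=0, 9−9→G=0. Hits: 4.
Heap C: need g' = 0⊕1 = 1. Options: 16−4→G=3, 16−7→G=2, 16−9→G=1. Hits: 1.

7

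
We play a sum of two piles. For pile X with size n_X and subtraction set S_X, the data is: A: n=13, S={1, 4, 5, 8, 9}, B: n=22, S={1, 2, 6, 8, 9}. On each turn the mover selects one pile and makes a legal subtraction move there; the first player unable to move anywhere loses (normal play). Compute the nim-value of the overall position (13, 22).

Pile A, S = {1, 4, 5, 8, 9}:
n :  0  1  2  3  4  5  6  7  8  9 10 11 12 13
G :  0  1  0  1  2  3  2  3  4  5  4  5  0  1
G_A(13) = 1.
Pile B, S = {1, 2, 6, 8, 9}:
n :  0  1  2  3  4  5  6  7  8  9 10 11 12 13 14 15 16 17 18 19 20 21 22
G :  0  1  2  0  1  2  3  0  1  2  0  1  2  3  0  1  2  0  1  2  3  0  1
G_B(22) = 1.
Combined Grundy value = 1 ⊕ 1 = 0.

0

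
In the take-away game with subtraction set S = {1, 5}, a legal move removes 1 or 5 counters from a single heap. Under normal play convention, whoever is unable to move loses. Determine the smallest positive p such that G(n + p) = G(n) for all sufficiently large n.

n :  0  1  2  3  4  5  6  7  8  9 10 11 12 13 14
G :  0  1  0  1  0  1  0  1  0  1  0  1  0  1  0
G(n+2) = G(n) holds for n = 0,…,4 (a full window of length max(S) = 5), so the sequence is purely periodic with period 2.

2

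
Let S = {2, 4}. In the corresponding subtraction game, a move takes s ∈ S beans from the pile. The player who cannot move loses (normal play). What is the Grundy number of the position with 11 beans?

G(0) = 0
G(1) = mex{} = 0
G(2) = mex{0} = 1
G(3) = mex{0} = 1
G(4) = mex{1,0} = 2
G(5) = mex{1,0} = 2
G(6) = mex{2,1} = 0
G(7) = mex{2,1} = 0
G(8) = mex{0,2} = 1
G(9) = mex{0,2} = 1
G(10) = mex{1,0} = 2
G(11) = mex{1,0} = 2

2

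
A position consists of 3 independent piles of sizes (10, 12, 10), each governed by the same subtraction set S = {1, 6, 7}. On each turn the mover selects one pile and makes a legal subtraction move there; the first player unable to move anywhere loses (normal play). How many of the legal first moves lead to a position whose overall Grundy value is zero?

All piles use S = {1, 6, 7}:
G(0) = 0
G(1) = mex{0} = 1
G(2) = mex{1} = 0
G(3) = mex{0} = 1
G(4) = mex{1} = 0
G(5) = mex{0} = 1
G(6) = mex{1,0} = 2
G(7) = mex{2,1,0} = 3
G(8) = mex{3,0,1} = 2
G(9) = mex{2,1,0} = 3
G(10) = mex{3,0,1} = 2
G(11) = mex{2,1,0} = 3
G(12) = mex{3,2,1} = 0
Pile A: G(10) = 2.
Pile B: G(12) = 0.
Pile C: G(10) = 2.
Combined Grundy value = 2 ⊕ 0 ⊕ 2 = 0.
A winning move leaves total XOR = 0, i.e. changes one component's Grundy value g to g ⊕ X where X is the current total.
Pile A: target g' = 2⊕0 = 2, but every legal move changes the Grundy value (mex property), so 0 moves.
Pile B: target g' = 0⊕0 = 0, but every legal move changes the Grundy value (mex property), so 0 moves.
Pile C: target g' = 2⊕0 = 2, but every legal move changes the Grundy value (mex property), so 0 moves.

0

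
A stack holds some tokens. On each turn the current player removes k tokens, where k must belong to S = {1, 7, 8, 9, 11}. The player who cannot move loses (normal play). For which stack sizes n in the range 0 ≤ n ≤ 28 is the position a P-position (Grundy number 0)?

G(0) = 0
G(1) = mex{0} = 1
G(2) = mex{1} = 0
G(3) = mex{0} = 1
G(4) = mex{1} = 0
G(5) = mex{0} = 1
G(6) = mex{1} = 0
G(7) = mex{0,0} = 1
G(8) = mex{1,1,0} = 2
G(9) = mex{2,0,1,0} = 3
G(10) = mex{3,1,0,1} = 2
G(11) = mex{2,0,1,0,0} = 3
G(12) = mex{3,1,0,1,1} = 2
G(13) = mex{2,0,1,0,0} = 3
G(14) = mex{3,1,0,1,1} = 2
G(15) = mex{2,2,1,0,0} = 3
G(16) = mex{3,3,2,1,1} = 0
G(17) = mex{0,2,3,2,0} = 1
G(18) = mex{1,3,2,3,1} = 0
G(19) = mex{0,2,3,2,2} = 1
G(20) = mex{1,3,2,3,3} = 0
G(21) = mex{0,2,3,2,2} = 1
G(22) = mex{1,3,2,3,3} = 0
G(23) = mex{0,0,3,2,2} = 1
G(24) = mex{1,1,0,3,3} = 2
G(25) = mex{2,0,1,0,2} = 3
G(26) = mex{3,1,0,1,3} = 2
G(27) = mex{2,0,1,0,0} = 3
G(28) = mex{3,1,0,1,1} = 2
P-positions are exactly the n with G(n) = 0.

0, 2, 4, 6, 16, 18, 20, 22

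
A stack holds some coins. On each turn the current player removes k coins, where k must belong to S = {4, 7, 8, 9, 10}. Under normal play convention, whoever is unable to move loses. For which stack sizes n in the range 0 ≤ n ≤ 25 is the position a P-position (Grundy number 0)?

n :  0  1  2  3  4  5  6  7  8  9 10 11 12 13 14 15 16 17 18 19 20 21 22 23 24 25
G :  0  0  0  0  1  1  1  1  2  2  2  2  3  3  0  0  0  0  1  1  1  1  2  2  2  2
P-positions are exactly the n with G(n) = 0.

0, 1, 2, 3, 14, 15, 16, 17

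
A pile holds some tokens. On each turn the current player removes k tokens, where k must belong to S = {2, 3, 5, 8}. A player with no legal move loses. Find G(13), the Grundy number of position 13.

1

n :  0  1  2  3  4  5  6  7  8  9 10 11 12 13
G :  0  0  1  1  2  2  3  0  4  1  3  0  4  1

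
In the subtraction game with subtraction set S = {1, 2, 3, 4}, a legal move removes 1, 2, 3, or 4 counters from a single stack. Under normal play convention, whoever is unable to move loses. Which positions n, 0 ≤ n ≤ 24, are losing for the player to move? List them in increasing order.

G(0) = 0
G(1) = mex{0} = 1
G(2) = mex{1,0} = 2
G(3) = mex{2,1,0} = 3
G(4) = mex{3,2,1,0} = 4
G(5) = mex{4,3,2,1} = 0
G(6) = mex{0,4,3,2} = 1
G(7) = mex{1,0,4,3} = 2
G(8) = mex{2,1,0,4} = 3
G(9) = mex{3,2,1,0} = 4
G(10) = mex{4,3,2,1} = 0
G(11) = mex{0,4,3,2} = 1
G(12) = mex{1,0,4,3} = 2
G(13) = mex{2,1,0,4} = 3
G(14) = mex{3,2,1,0} = 4
G(15) = mex{4,3,2,1} = 0
G(16) = mex{0,4,3,2} = 1
G(17) = mex{1,0,4,3} = 2
G(18) = mex{2,1,0,4} = 3
G(19) = mex{3,2,1,0} = 4
G(20) = mex{4,3,2,1} = 0
G(21) = mex{0,4,3,2} = 1
G(22) = mex{1,0,4,3} = 2
G(23) = mex{2,1,0,4} = 3
G(24) = mex{3,2,1,0} = 4
P-positions are exactly the n with G(n) = 0.

0, 5, 10, 15, 20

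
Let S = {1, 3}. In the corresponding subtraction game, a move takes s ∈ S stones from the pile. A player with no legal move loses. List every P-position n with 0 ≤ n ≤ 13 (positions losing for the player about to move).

0, 2, 4, 6, 8, 10, 12

n :  0  1  2  3  4  5  6  7  8  9 10 11 12 13
G :  0  1  0  1  0  1  0  1  0  1  0  1  0  1
P-positions are exactly the n with G(n) = 0.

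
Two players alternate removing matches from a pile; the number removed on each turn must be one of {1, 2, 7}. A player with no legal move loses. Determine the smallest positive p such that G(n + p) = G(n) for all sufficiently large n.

3

n :  0  1  2  3  4  5  6  7  8  9 10 11 12 13 14
G :  0  1  2  0  1  2  0  1  2  0  1  2  0  1  2
G(n+3) = G(n) holds for n = 0,…,6 (a full window of length max(S) = 7), so the sequence is purely periodic with period 3.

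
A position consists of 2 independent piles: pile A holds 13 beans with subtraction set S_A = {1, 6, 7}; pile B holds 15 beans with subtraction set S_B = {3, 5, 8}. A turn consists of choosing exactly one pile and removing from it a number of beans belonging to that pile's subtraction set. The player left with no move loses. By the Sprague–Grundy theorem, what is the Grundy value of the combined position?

Pile A, S = {1, 6, 7}:
n :  0  1  2  3  4  5  6  7  8  9 10 11 12 13
G :  0  1  0  1  0  1  2  3  2  3  2  3  0  1
G_A(13) = 1.
Pile B, S = {3, 5, 8}:
n :  0  1  2  3  4  5  6  7  8  9 10 11 12 13 14 15
G :  0  0  0  1  1  1  2  2  2  3  3  0  0  0  1  1
G_B(15) = 1.
Combined Grundy value = 1 ⊕ 1 = 0.

0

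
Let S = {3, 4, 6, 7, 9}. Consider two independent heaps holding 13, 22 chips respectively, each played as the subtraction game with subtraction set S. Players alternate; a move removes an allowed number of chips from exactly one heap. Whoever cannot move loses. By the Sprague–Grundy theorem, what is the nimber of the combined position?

3

All heaps use S = {3, 4, 6, 7, 9}:
n :  0  1  2  3  4  5  6  7  8  9 10 11 12 13 14 15 16 17 18 19 20 21 22
G :  0  0  0  1  1  1  2  2  2  3  3  3  0  0  0  1  1  1  2  2  2  3  3
Heap A: G(13) = 0.
Heap B: G(22) = 3.
Combined Grundy value = 0 ⊕ 3 = 3.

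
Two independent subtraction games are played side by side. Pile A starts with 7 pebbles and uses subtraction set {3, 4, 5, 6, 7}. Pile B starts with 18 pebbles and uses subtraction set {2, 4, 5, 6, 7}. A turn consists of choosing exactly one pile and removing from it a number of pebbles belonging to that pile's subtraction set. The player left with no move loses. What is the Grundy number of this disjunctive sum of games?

2

Pile A, S = {3, 4, 5, 6, 7}:
n : 0 1 2 3 4 5 6 7
G : 0 0 0 1 1 1 2 2
G_A(7) = 2.
Pile B, S = {2, 4, 5, 6, 7}:
G(0) = 0
G(1) = mex{} = 0
G(2) = mex{0} = 1
G(3) = mex{0} = 1
G(4) = mex{1,0} = 2
G(5) = mex{1,0,0} = 2
G(6) = mex{2,1,0,0} = 3
G(7) = mex{2,1,1,0,0} = 3
G(8) = mex{3,2,1,1,0} = 4
G(9) = mex{3,2,2,1,1} = 0
G(10) = mex{4,3,2,2,1} = 0
G(11) = mex{0,3,3,2,2} = 1
G(12) = mex{0,4,3,3,2} = 1
G(13) = mex{1,0,4,3,3} = 2
G(14) = mex{1,0,0,4,3} = 2
G(15) = mex{2,1,0,0,4} = 3
G(16) = mex{2,1,1,0,0} = 3
G(17) = mex{3,2,1,1,0} = 4
G(18) = mex{3,2,2,1,1} = 0
G_B(18) = 0.
Combined Grundy value = 2 ⊕ 0 = 2.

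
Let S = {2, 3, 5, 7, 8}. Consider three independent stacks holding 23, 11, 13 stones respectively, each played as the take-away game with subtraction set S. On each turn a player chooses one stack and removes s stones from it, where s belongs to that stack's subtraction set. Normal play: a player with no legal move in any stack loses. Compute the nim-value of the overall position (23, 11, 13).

All stacks use S = {2, 3, 5, 7, 8}:
n :  0  1  2  3  4  5  6  7  8  9 10 11 12 13 14 15 16 17 18 19 20 21 22 23
G :  0  0  1  1  2  2  3  3  4  4  0  0  1  1  2  2  3  3  4  4  0  0  1  1
Stack A: G(23) = 1.
Stack B: G(11) = 0.
Stack C: G(13) = 1.
Combined Grundy value = 1 ⊕ 0 ⊕ 1 = 0.

0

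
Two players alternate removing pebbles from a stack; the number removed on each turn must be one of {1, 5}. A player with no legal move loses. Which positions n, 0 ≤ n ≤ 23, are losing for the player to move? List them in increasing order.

n :  0  1  2  3  4  5  6  7  8  9 10 11 12 13 14 15 16 17 18 19 20 21 22 23
G :  0  1  0  1  0  1  0  1  0  1  0  1  0  1  0  1  0  1  0  1  0  1  0  1
P-positions are exactly the n with G(n) = 0.

0, 2, 4, 6, 8, 10, 12, 14, 16, 18, 20, 22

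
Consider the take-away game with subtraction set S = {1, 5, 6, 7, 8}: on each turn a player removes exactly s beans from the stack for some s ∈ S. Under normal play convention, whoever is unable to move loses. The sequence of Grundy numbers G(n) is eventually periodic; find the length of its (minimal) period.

n :  0  1  2  3  4  5  6  7  8  9 10 11 12 13 14 15 16 17 18 19 20 21 22 23 24 25 26 27
G :  0  1  0  1  0  1  2  3  2  3  2  3  4  0  1  0  1  0  1  2  3  2  3  2  3  4  0  1
G(n+13) = G(n) holds for n = 0,…,7 (a full window of length max(S) = 8), so the sequence is purely periodic with period 13.

13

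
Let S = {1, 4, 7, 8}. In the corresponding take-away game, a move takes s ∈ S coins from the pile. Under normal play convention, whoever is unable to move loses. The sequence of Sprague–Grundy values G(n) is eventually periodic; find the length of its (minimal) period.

25

n :  0  1  2  3  4  5  6  7  8  9 10 11 12 13 14 15 16 17 18 19 20 21 22 23 24 25 26 27 28 29 30 31 32 33 34 35 36 37 38 39 40 41 42 43 44 45 46 47 48 49 50 51
G :  0  1  0  1  2  0  1  2  3  2  3  0  1  3  0  1  0  1  2  3  2  4  3  2  3  0  1  0  1  2  0  1  2  3  2  3  0  1  3  0  1  0  1  2  3  2  4  3  2  3  0  1
G(n+25) = G(n) holds for n = 0,…,7 (a full window of length max(S) = 8), so the sequence is purely periodic with period 25.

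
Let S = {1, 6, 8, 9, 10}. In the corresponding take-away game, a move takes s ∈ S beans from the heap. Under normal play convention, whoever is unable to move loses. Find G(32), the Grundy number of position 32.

n :  0  1  2  3  4  5  6  7  8  9 10 11 12 13 14 15 16 17 18 19 20 21 22 23 24 25 26 27 28 29 30 31 32
G :  0  1  0  1  0  1  2  0  1  2  3  2  3  2  3  4  5  3  0  1  0  1  0  1  2  0  1  2  3  2  3  2  3

3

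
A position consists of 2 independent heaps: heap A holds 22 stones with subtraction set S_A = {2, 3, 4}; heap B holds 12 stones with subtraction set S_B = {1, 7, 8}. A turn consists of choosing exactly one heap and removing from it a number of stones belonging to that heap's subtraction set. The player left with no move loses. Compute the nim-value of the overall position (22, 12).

0

Heap A, S = {2, 3, 4}:
n :  0  1  2  3  4  5  6  7  8  9 10 11 12 13 14 15 16 17 18 19 20 21 22
G :  0  0  1  1  2  2  0  0  1  1  2  2  0  0  1  1  2  2  0  0  1  1  2
G_A(22) = 2.
Heap B, S = {1, 7, 8}:
n :  0  1  2  3  4  5  6  7  8  9 10 11 12
G :  0  1  0  1  0  1  0  1  2  3  2  3  2
G_B(12) = 2.
Combined Grundy value = 2 ⊕ 2 = 0.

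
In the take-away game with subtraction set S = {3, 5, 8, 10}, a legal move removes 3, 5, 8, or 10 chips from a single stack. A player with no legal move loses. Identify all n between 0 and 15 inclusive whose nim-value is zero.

n :  0  1  2  3  4  5  6  7  8  9 10 11 12 13 14 15
G :  0  0  0  1  1  1  2  2  2  3  3  3  4  0  0  0
P-positions are exactly the n with G(n) = 0.

0, 1, 2, 13, 14, 15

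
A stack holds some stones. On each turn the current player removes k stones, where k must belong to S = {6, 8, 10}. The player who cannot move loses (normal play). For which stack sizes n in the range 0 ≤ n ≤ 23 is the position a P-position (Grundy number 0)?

0, 1, 2, 3, 4, 5, 16, 17, 18, 19, 20, 21

n :  0  1  2  3  4  5  6  7  8  9 10 11 12 13 14 15 16 17 18 19 20 21 22 23
G :  0  0  0  0  0  0  1  1  1  1  1  1  2  2  2  2  0  0  0  0  0  0  1  1
P-positions are exactly the n with G(n) = 0.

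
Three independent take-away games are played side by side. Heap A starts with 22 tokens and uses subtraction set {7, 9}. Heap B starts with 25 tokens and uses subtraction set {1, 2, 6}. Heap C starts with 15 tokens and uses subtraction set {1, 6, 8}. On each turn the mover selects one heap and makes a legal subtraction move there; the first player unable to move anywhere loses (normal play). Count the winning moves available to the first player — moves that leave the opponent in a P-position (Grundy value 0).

Heap A, S = {7, 9}:
n :  0  1  2  3  4  5  6  7  8  9 10 11 12 13 14 15 16 17 18 19 20 21 22
G :  0  0  0  0  0  0  0  1  1  1  1  1  1  1  2  2  0  0  0  0  0  0  0
G_A(22) = 0.
Heap B, S = {1, 2, 6}:
G(0) = 0
G(1) = mex{0} = 1
G(2) = mex{1,0} = 2
G(3) = mex{2,1} = 0
G(4) = mex{0,2} = 1
G(5) = mex{1,0} = 2
G(6) = mex{2,1,0} = 3
G(7) = mex{3,2,1} = 0
G(8) = mex{0,3,2} = 1
G(9) = mex{1,0,0} = 2
G(10) = mex{2,1,1} = 0
G(11) = mex{0,2,2} = 1
G(12) = mex{1,0,3} = 2
G(13) = mex{2,1,0} = 3
G(14) = mex{3,2,1} = 0
G(15) = mex{0,3,2} = 1
G(16) = mex{1,0,0} = 2
G(17) = mex{2,1,1} = 0
G(18) = mex{0,2,2} = 1
G(19) = mex{1,0,3} = 2
G(20) = mex{2,1,0} = 3
G(21) = mex{3,2,1} = 0
G(22) = mex{0,3,2} = 1
G(23) = mex{1,0,0} = 2
G(24) = mex{2,1,1} = 0
G(25) = mex{0,2,2} = 1
G_B(25) = 1.
Heap C, S = {1, 6, 8}:
n :  0  1  2  3  4  5  6  7  8  9 10 11 12 13 14 15
G :  0  1  0  1  0  1  2  0  1  0  1  0  1  2  0  1
G_C(15) = 1.
Combined Grundy value = 0 ⊕ 1 ⊕ 1 = 0.
A winning move leaves total XOR = 0, i.e. changes one component's Grundy value g to g ⊕ X where X is the current total.
Heap A: target g' = 0⊕0 = 0, but every legal move changes the Grundy value (mex property), so 0 moves.
Heap B: target g' = 1⊕0 = 1, but every legal move changes the Grundy value (mex property), so 0 moves.
Heap C: target g' = 1⊕0 = 1, but every legal move changes the Grundy value (mex property), so 0 moves.

0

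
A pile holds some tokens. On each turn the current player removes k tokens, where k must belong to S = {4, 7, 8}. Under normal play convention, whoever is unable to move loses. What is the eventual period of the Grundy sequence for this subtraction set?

G(0) = 0
G(1) = mex{} = 0
G(2) = mex{} = 0
G(3) = mex{} = 0
G(4) = mex{0} = 1
G(5) = mex{0} = 1
G(6) = mex{0} = 1
G(7) = mex{0,0} = 1
G(8) = mex{1,0,0} = 2
G(9) = mex{1,0,0} = 2
G(10) = mex{1,0,0} = 2
G(11) = mex{1,1,0} = 2
G(12) = mex{2,1,1} = 0
G(13) = mex{2,1,1} = 0
G(14) = mex{2,1,1} = 0
G(15) = mex{2,2,1} = 0
G(16) = mex{0,2,2} = 1
G(17) = mex{0,2,2} = 1
G(18) = mex{0,2,2} = 1
G(19) = mex{0,0,2} = 1
G(20) = mex{1,0,0} = 2
G(21) = mex{1,0,0} = 2
G(22) = mex{1,0,0} = 2
G(23) = mex{1,1,0} = 2
G(24) = mex{2,1,1} = 0
G(25) = mex{2,1,1} = 0
G(n+12) = G(n) holds for n = 0,…,7 (a full window of length max(S) = 8), so the sequence is purely periodic with period 12.

12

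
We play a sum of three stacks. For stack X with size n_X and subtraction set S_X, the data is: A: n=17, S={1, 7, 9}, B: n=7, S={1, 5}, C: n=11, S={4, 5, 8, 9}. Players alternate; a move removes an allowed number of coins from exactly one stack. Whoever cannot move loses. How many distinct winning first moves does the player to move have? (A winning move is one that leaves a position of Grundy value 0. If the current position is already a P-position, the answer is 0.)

2

Stack A, S = {1, 7, 9}:
n :  0  1  2  3  4  5  6  7  8  9 10 11 12 13 14 15 16 17
G :  0  1  0  1  0  1  0  1  0  1  0  1  0  1  0  1  0  1
G_A(17) = 1.
Stack B, S = {1, 5}:
G(0) = 0
G(1) = mex{0} = 1
G(2) = mex{1} = 0
G(3) = mex{0} = 1
G(4) = mex{1} = 0
G(5) = mex{0,0} = 1
G(6) = mex{1,1} = 0
G(7) = mex{0,0} = 1
G_B(7) = 1.
Stack C, S = {4, 5, 8, 9}:
G(0) = 0
G(1) = mex{} = 0
G(2) = mex{} = 0
G(3) = mex{} = 0
G(4) = mex{0} = 1
G(5) = mex{0,0} = 1
G(6) = mex{0,0} = 1
G(7) = mex{0,0} = 1
G(8) = mex{1,0,0} = 2
G(9) = mex{1,1,0,0} = 2
G(10) = mex{1,1,0,0} = 2
G(11) = mex{1,1,0,0} = 2
G_C(11) = 2.
Combined Grundy value = 1 ⊕ 1 ⊕ 2 = 2.
A winning move leaves total XOR = 0, i.e. changes one component's Grundy value g to g ⊕ X where X is the current total.
Stack A: need g' = 1⊕2 = 3. Options: 17−1→G=0, 17−7→G=0, 17−9→G=0. Hits: 0.
Stack B: need g' = 1⊕2 = 3. Options: 7−1→G=0, 7−5→G=0. Hits: 0.
Stack C: need g' = 2⊕2 = 0. Options: 11−4→G=1, 11−5→G=1, 11−8→G=0, 11−9→G=0. Hits: 2.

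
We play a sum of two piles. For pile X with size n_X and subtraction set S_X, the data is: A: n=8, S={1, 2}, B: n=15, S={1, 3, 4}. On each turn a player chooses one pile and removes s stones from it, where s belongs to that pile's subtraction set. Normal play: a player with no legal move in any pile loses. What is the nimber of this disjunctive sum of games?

3

Pile A, S = {1, 2}:
n : 0 1 2 3 4 5 6 7 8
G : 0 1 2 0 1 2 0 1 2
G_A(8) = 2.
Pile B, S = {1, 3, 4}:
G(0) = 0
G(1) = mex{0} = 1
G(2) = mex{1} = 0
G(3) = mex{0,0} = 1
G(4) = mex{1,1,0} = 2
G(5) = mex{2,0,1} = 3
G(6) = mex{3,1,0} = 2
G(7) = mex{2,2,1} = 0
G(8) = mex{0,3,2} = 1
G(9) = mex{1,2,3} = 0
G(10) = mex{0,0,2} = 1
G(11) = mex{1,1,0} = 2
G(12) = mex{2,0,1} = 3
G(13) = mex{3,1,0} = 2
G(14) = mex{2,2,1} = 0
G(15) = mex{0,3,2} = 1
G_B(15) = 1.
Combined Grundy value = 2 ⊕ 1 = 3.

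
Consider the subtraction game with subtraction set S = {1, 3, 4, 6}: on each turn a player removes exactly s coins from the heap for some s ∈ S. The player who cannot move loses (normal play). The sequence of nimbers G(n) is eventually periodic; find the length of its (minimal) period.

G(0) = 0
G(1) = mex{0} = 1
G(2) = mex{1} = 0
G(3) = mex{0,0} = 1
G(4) = mex{1,1,0} = 2
G(5) = mex{2,0,1} = 3
G(6) = mex{3,1,0,0} = 2
G(7) = mex{2,2,1,1} = 0
G(8) = mex{0,3,2,0} = 1
G(9) = mex{1,2,3,1} = 0
G(10) = mex{0,0,2,2} = 1
G(11) = mex{1,1,0,3} = 2
G(12) = mex{2,0,1,2} = 3
G(13) = mex{3,1,0,0} = 2
G(14) = mex{2,2,1,1} = 0
G(15) = mex{0,3,2,0} = 1
G(n+7) = G(n) holds for n = 0,…,5 (a full window of length max(S) = 6), so the sequence is purely periodic with period 7.

7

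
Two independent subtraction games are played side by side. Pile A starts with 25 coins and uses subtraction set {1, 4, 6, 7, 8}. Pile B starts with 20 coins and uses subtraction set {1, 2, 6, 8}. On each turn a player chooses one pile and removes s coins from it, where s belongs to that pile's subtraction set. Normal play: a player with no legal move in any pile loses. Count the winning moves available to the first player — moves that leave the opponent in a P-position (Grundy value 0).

Pile A, S = {1, 4, 6, 7, 8}:
G(0) = 0
G(1) = mex{0} = 1
G(2) = mex{1} = 0
G(3) = mex{0} = 1
G(4) = mex{1,0} = 2
G(5) = mex{2,1} = 0
G(6) = mex{0,0,0} = 1
G(7) = mex{1,1,1,0} = 2
G(8) = mex{2,2,0,1,0} = 3
G(9) = mex{3,0,1,0,1} = 2
G(10) = mex{2,1,2,1,0} = 3
G(11) = mex{3,2,0,2,1} = 4
G(12) = mex{4,3,1,0,2} = 5
G(13) = mex{5,2,2,1,0} = 3
G(14) = mex{3,3,3,2,1} = 0
G(15) = mex{0,4,2,3,2} = 1
G(16) = mex{1,5,3,2,3} = 0
G(17) = mex{0,3,4,3,2} = 1
G(18) = mex{1,0,5,4,3} = 2
G(19) = mex{2,1,3,5,4} = 0
G(20) = mex{0,0,0,3,5} = 1
G(21) = mex{1,1,1,0,3} = 2
G(22) = mex{2,2,0,1,0} = 3
G(23) = mex{3,0,1,0,1} = 2
G(24) = mex{2,1,2,1,0} = 3
G(25) = mex{3,2,0,2,1} = 4
G_A(25) = 4.
Pile B, S = {1, 2, 6, 8}:
n :  0  1  2  3  4  5  6  7  8  9 10 11 12 13 14 15 16 17 18 19 20
G :  0  1  2  0  1  2  3  0  1  2  0  1  2  3  0  1  2  0  1  2  3
G_B(20) = 3.
Combined Grundy value = 4 ⊕ 3 = 7.
A winning move leaves total XOR = 0, i.e. changes one component's Grundy value g to g ⊕ X where X is the current total.
Pile A: need g' = 4⊕7 = 3. Options: 25−1→G=3, 25−4→G=2, 25−6→G=0, 25−7→G=2, 25−8→G=1. Hits: 1.
Pile B: need g' = 3⊕7 = 4. Options: 20−1→G=2, 20−2→G=1, 20−6→G=0, 20−8→G=2. Hits: 0.

1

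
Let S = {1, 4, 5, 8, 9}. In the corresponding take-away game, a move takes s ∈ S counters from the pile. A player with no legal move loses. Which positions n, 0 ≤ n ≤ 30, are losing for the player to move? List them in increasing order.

0, 2, 12, 14, 24, 26

G(0) = 0
G(1) = mex{0} = 1
G(2) = mex{1} = 0
G(3) = mex{0} = 1
G(4) = mex{1,0} = 2
G(5) = mex{2,1,0} = 3
G(6) = mex{3,0,1} = 2
G(7) = mex{2,1,0} = 3
G(8) = mex{3,2,1,0} = 4
G(9) = mex{4,3,2,1,0} = 5
G(10) = mex{5,2,3,0,1} = 4
G(11) = mex{4,3,2,1,0} = 5
G(12) = mex{5,4,3,2,1} = 0
G(13) = mex{0,5,4,3,2} = 1
G(14) = mex{1,4,5,2,3} = 0
G(15) = mex{0,5,4,3,2} = 1
G(16) = mex{1,0,5,4,3} = 2
G(17) = mex{2,1,0,5,4} = 3
G(18) = mex{3,0,1,4,5} = 2
G(19) = mex{2,1,0,5,4} = 3
G(20) = mex{3,2,1,0,5} = 4
G(21) = mex{4,3,2,1,0} = 5
G(22) = mex{5,2,3,0,1} = 4
G(23) = mex{4,3,2,1,0} = 5
G(24) = mex{5,4,3,2,1} = 0
G(25) = mex{0,5,4,3,2} = 1
G(26) = mex{1,4,5,2,3} = 0
G(27) = mex{0,5,4,3,2} = 1
G(28) = mex{1,0,5,4,3} = 2
G(29) = mex{2,1,0,5,4} = 3
G(30) = mex{3,0,1,4,5} = 2
P-positions are exactly the n with G(n) = 0.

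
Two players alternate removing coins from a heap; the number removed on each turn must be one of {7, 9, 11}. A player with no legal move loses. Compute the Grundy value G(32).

G(0) = 0
G(1) = mex{} = 0
G(2) = mex{} = 0
G(3) = mex{} = 0
G(4) = mex{} = 0
G(5) = mex{} = 0
G(6) = mex{} = 0
G(7) = mex{0} = 1
G(8) = mex{0} = 1
G(9) = mex{0,0} = 1
G(10) = mex{0,0} = 1
G(11) = mex{0,0,0} = 1
G(12) = mex{0,0,0} = 1
G(13) = mex{0,0,0} = 1
G(14) = mex{1,0,0} = 2
G(15) = mex{1,0,0} = 2
G(16) = mex{1,1,0} = 2
G(17) = mex{1,1,0} = 2
G(18) = mex{1,1,1} = 0
G(19) = mex{1,1,1} = 0
G(20) = mex{1,1,1} = 0
G(21) = mex{2,1,1} = 0
G(22) = mex{2,1,1} = 0
G(23) = mex{2,2,1} = 0
G(24) = mex{2,2,1} = 0
G(25) = mex{0,2,2} = 1
G(26) = mex{0,2,2} = 1
G(27) = mex{0,0,2} = 1
G(28) = mex{0,0,2} = 1
G(29) = mex{0,0,0} = 1
G(30) = mex{0,0,0} = 1
G(31) = mex{0,0,0} = 1
G(32) = mex{1,0,0} = 2

2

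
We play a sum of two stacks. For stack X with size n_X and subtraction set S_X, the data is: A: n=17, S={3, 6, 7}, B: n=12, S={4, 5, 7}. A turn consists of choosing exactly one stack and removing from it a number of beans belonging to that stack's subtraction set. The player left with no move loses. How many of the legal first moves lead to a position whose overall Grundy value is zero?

Stack A, S = {3, 6, 7}:
n :  0  1  2  3  4  5  6  7  8  9 10 11 12 13 14 15 16 17
G :  0  0  0  1  1  1  2  2  2  3  0  0  0  1  1  1  2  2
G_A(17) = 2.
Stack B, S = {4, 5, 7}:
n :  0  1  2  3  4  5  6  7  8  9 10 11 12
G :  0  0  0  0  1  1  1  1  2  2  2  0  0
G_B(12) = 0.
Combined Grundy value = 2 ⊕ 0 = 2.
A winning move leaves total XOR = 0, i.e. changes one component's Grundy value g to g ⊕ X where X is the current total.
Stack A: need g' = 2⊕2 = 0. Options: 17−3→G=1, 17−6→G=0, 17−7→G=0. Hits: 2.
Stack B: need g' = 0⊕2 = 2. Options: 12−4→G=2, 12−5→G=1, 12−7→G=1. Hits: 1.

3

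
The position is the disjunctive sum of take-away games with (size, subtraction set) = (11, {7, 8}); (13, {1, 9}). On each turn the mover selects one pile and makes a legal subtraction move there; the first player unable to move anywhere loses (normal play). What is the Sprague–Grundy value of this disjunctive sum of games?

Pile A, S = {7, 8}:
G(0) = 0
G(1) = mex{} = 0
G(2) = mex{} = 0
G(3) = mex{} = 0
G(4) = mex{} = 0
G(5) = mex{} = 0
G(6) = mex{} = 0
G(7) = mex{0} = 1
G(8) = mex{0,0} = 1
G(9) = mex{0,0} = 1
G(10) = mex{0,0} = 1
G(11) = mex{0,0} = 1
G_A(11) = 1.
Pile B, S = {1, 9}:
G(0) = 0
G(1) = mex{0} = 1
G(2) = mex{1} = 0
G(3) = mex{0} = 1
G(4) = mex{1} = 0
G(5) = mex{0} = 1
G(6) = mex{1} = 0
G(7) = mex{0} = 1
G(8) = mex{1} = 0
G(9) = mex{0,0} = 1
G(10) = mex{1,1} = 0
G(11) = mex{0,0} = 1
G(12) = mex{1,1} = 0
G(13) = mex{0,0} = 1
G_B(13) = 1.
Combined Grundy value = 1 ⊕ 1 = 0.

0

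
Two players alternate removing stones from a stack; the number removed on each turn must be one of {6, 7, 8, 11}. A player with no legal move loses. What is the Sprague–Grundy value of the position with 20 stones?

G(0) = 0
G(1) = mex{} = 0
G(2) = mex{} = 0
G(3) = mex{} = 0
G(4) = mex{} = 0
G(5) = mex{} = 0
G(6) = mex{0} = 1
G(7) = mex{0,0} = 1
G(8) = mex{0,0,0} = 1
G(9) = mex{0,0,0} = 1
G(10) = mex{0,0,0} = 1
G(11) = mex{0,0,0,0} = 1
G(12) = mex{1,0,0,0} = 2
G(13) = mex{1,1,0,0} = 2
G(14) = mex{1,1,1,0} = 2
G(15) = mex{1,1,1,0} = 2
G(16) = mex{1,1,1,0} = 2
G(17) = mex{1,1,1,1} = 0
G(18) = mex{2,1,1,1} = 0
G(19) = mex{2,2,1,1} = 0
G(20) = mex{2,2,2,1} = 0

0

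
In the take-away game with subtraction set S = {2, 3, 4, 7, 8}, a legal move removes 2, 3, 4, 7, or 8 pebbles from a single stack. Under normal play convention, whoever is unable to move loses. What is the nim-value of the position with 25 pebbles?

1

G(0) = 0
G(1) = mex{} = 0
G(2) = mex{0} = 1
G(3) = mex{0,0} = 1
G(4) = mex{1,0,0} = 2
G(5) = mex{1,1,0} = 2
G(6) = mex{2,1,1} = 0
G(7) = mex{2,2,1,0} = 3
G(8) = mex{0,2,2,0,0} = 1
G(9) = mex{3,0,2,1,0} = 4
G(10) = mex{1,3,0,1,1} = 2
G(11) = mex{4,1,3,2,1} = 0
G(12) = mex{2,4,1,2,2} = 0
G(13) = mex{0,2,4,0,2} = 1
G(14) = mex{0,0,2,3,0} = 1
G(15) = mex{1,0,0,1,3} = 2
G(16) = mex{1,1,0,4,1} = 2
G(17) = mex{2,1,1,2,4} = 0
G(18) = mex{2,2,1,0,2} = 3
G(19) = mex{0,2,2,0,0} = 1
G(20) = mex{3,0,2,1,0} = 4
G(21) = mex{1,3,0,1,1} = 2
G(22) = mex{4,1,3,2,1} = 0
G(23) = mex{2,4,1,2,2} = 0
G(24) = mex{0,2,4,0,2} = 1
G(25) = mex{0,0,2,3,0} = 1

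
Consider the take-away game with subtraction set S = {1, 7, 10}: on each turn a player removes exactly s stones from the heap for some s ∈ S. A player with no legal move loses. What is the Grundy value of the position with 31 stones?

2

G(0) = 0
G(1) = mex{0} = 1
G(2) = mex{1} = 0
G(3) = mex{0} = 1
G(4) = mex{1} = 0
G(5) = mex{0} = 1
G(6) = mex{1} = 0
G(7) = mex{0,0} = 1
G(8) = mex{1,1} = 0
G(9) = mex{0,0} = 1
G(10) = mex{1,1,0} = 2
G(11) = mex{2,0,1} = 3
G(12) = mex{3,1,0} = 2
G(13) = mex{2,0,1} = 3
G(14) = mex{3,1,0} = 2
G(15) = mex{2,0,1} = 3
G(16) = mex{3,1,0} = 2
G(17) = mex{2,2,1} = 0
G(18) = mex{0,3,0} = 1
G(19) = mex{1,2,1} = 0
G(20) = mex{0,3,2} = 1
G(21) = mex{1,2,3} = 0
G(22) = mex{0,3,2} = 1
G(23) = mex{1,2,3} = 0
G(24) = mex{0,0,2} = 1
G(25) = mex{1,1,3} = 0
G(26) = mex{0,0,2} = 1
G(27) = mex{1,1,0} = 2
G(28) = mex{2,0,1} = 3
G(29) = mex{3,1,0} = 2
G(30) = mex{2,0,1} = 3
G(31) = mex{3,1,0} = 2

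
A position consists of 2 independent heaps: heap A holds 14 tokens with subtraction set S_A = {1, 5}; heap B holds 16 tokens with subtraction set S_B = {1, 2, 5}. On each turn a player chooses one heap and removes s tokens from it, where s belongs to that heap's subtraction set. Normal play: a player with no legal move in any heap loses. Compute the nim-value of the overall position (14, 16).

Heap A, S = {1, 5}:
n :  0  1  2  3  4  5  6  7  8  9 10 11 12 13 14
G :  0  1  0  1  0  1  0  1  0  1  0  1  0  1  0
G_A(14) = 0.
Heap B, S = {1, 2, 5}:
n :  0  1  2  3  4  5  6  7  8  9 10 11 12 13 14 15 16
G :  0  1  2  0  1  2  0  1  2  0  1  2  0  1  2  0  1
G_B(16) = 1.
Combined Grundy value = 0 ⊕ 1 = 1.

1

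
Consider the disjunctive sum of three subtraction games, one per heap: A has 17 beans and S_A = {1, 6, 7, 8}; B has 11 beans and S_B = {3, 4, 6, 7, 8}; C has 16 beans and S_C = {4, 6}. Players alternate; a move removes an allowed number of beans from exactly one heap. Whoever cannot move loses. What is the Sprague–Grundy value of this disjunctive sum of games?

1

Heap A, S = {1, 6, 7, 8}:
n :  0  1  2  3  4  5  6  7  8  9 10 11 12 13 14 15 16 17
G :  0  1  0  1  0  1  2  3  2  3  2  3  4  0  1  0  1  0
G_A(17) = 0.
Heap B, S = {3, 4, 6, 7, 8}:
G(0) = 0
G(1) = mex{} = 0
G(2) = mex{} = 0
G(3) = mex{0} = 1
G(4) = mex{0,0} = 1
G(5) = mex{0,0} = 1
G(6) = mex{1,0,0} = 2
G(7) = mex{1,1,0,0} = 2
G(8) = mex{1,1,0,0,0} = 2
G(9) = mex{2,1,1,0,0} = 3
G(10) = mex{2,2,1,1,0} = 3
G(11) = mex{2,2,1,1,1} = 0
G_B(11) = 0.
Heap C, S = {4, 6}:
n :  0  1  2  3  4  5  6  7  8  9 10 11 12 13 14 15 16
G :  0  0  0  0  1  1  1  1  2  2  0  0  0  0  1  1  1
G_C(16) = 1.
Combined Grundy value = 0 ⊕ 0 ⊕ 1 = 1.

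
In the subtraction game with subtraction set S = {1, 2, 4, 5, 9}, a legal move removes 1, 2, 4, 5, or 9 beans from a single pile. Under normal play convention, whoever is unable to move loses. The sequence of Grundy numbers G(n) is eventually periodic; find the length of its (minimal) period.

G(0) = 0
G(1) = mex{0} = 1
G(2) = mex{1,0} = 2
G(3) = mex{2,1} = 0
G(4) = mex{0,2,0} = 1
G(5) = mex{1,0,1,0} = 2
G(6) = mex{2,1,2,1} = 0
G(7) = mex{0,2,0,2} = 1
G(8) = mex{1,0,1,0} = 2
G(9) = mex{2,1,2,1,0} = 3
G(10) = mex{3,2,0,2,1} = 4
G(11) = mex{4,3,1,0,2} = 5
G(12) = mex{5,4,2,1,0} = 3
G(13) = mex{3,5,3,2,1} = 0
G(14) = mex{0,3,4,3,2} = 1
G(15) = mex{1,0,5,4,0} = 2
G(16) = mex{2,1,3,5,1} = 0
G(17) = mex{0,2,0,3,2} = 1
G(18) = mex{1,0,1,0,3} = 2
G(19) = mex{2,1,2,1,4} = 0
G(20) = mex{0,2,0,2,5} = 1
G(21) = mex{1,0,1,0,3} = 2
G(22) = mex{2,1,2,1,0} = 3
G(23) = mex{3,2,0,2,1} = 4
G(24) = mex{4,3,1,0,2} = 5
G(25) = mex{5,4,2,1,0} = 3
G(26) = mex{3,5,3,2,1} = 0
G(27) = mex{0,3,4,3,2} = 1
G(n+13) = G(n) holds for n = 0,…,8 (a full window of length max(S) = 9), so the sequence is purely periodic with period 13.

13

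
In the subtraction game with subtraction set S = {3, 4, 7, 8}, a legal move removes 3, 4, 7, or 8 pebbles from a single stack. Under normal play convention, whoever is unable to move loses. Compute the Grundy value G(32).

3

G(0) = 0
G(1) = mex{} = 0
G(2) = mex{} = 0
G(3) = mex{0} = 1
G(4) = mex{0,0} = 1
G(5) = mex{0,0} = 1
G(6) = mex{1,0} = 2
G(7) = mex{1,1,0} = 2
G(8) = mex{1,1,0,0} = 2
G(9) = mex{2,1,0,0} = 3
G(10) = mex{2,2,1,0} = 3
G(11) = mex{2,2,1,1} = 0
G(12) = mex{3,2,1,1} = 0
G(13) = mex{3,3,2,1} = 0
G(14) = mex{0,3,2,2} = 1
G(15) = mex{0,0,2,2} = 1
G(16) = mex{0,0,3,2} = 1
G(17) = mex{1,0,3,3} = 2
G(18) = mex{1,1,0,3} = 2
G(19) = mex{1,1,0,0} = 2
G(20) = mex{2,1,0,0} = 3
G(21) = mex{2,2,1,0} = 3
G(22) = mex{2,2,1,1} = 0
G(23) = mex{3,2,1,1} = 0
G(24) = mex{3,3,2,1} = 0
G(25) = mex{0,3,2,2} = 1
G(26) = mex{0,0,2,2} = 1
G(27) = mex{0,0,3,2} = 1
G(28) = mex{1,0,3,3} = 2
G(29) = mex{1,1,0,3} = 2
G(30) = mex{1,1,0,0} = 2
G(31) = mex{2,1,0,0} = 3
G(32) = mex{2,2,1,0} = 3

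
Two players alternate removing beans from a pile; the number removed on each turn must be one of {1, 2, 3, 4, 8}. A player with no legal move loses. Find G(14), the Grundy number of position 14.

4

G(0) = 0
G(1) = mex{0} = 1
G(2) = mex{1,0} = 2
G(3) = mex{2,1,0} = 3
G(4) = mex{3,2,1,0} = 4
G(5) = mex{4,3,2,1} = 0
G(6) = mex{0,4,3,2} = 1
G(7) = mex{1,0,4,3} = 2
G(8) = mex{2,1,0,4,0} = 3
G(9) = mex{3,2,1,0,1} = 4
G(10) = mex{4,3,2,1,2} = 0
G(11) = mex{0,4,3,2,3} = 1
G(12) = mex{1,0,4,3,4} = 2
G(13) = mex{2,1,0,4,0} = 3
G(14) = mex{3,2,1,0,1} = 4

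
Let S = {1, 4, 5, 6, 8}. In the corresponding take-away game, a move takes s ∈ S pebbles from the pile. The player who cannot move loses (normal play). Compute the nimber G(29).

0

n :  0  1  2  3  4  5  6  7  8  9 10 11 12 13 14 15 16 17 18 19 20 21 22 23 24 25 26 27 28 29
G :  0  1  0  1  2  3  2  3  4  0  1  0  1  2  3  2  3  4  0  1  0  1  2  3  2  3  4  0  1  0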